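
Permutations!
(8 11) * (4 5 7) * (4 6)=(4 5 7 6)(8 11)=[0, 1, 2, 3, 5, 7, 4, 6, 11, 9, 10, 8]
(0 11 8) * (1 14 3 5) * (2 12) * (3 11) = [3, 14, 12, 5, 4, 1, 6, 7, 0, 9, 10, 8, 2, 13, 11] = (0 3 5 1 14 11 8)(2 12)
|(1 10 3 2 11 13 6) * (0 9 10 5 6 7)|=24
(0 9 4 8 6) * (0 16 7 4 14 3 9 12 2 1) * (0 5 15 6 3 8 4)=(0 12 2 1 5 15 6 16 7)(3 9 14 8)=[12, 5, 1, 9, 4, 15, 16, 0, 3, 14, 10, 11, 2, 13, 8, 6, 7]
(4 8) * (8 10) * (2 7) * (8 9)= [0, 1, 7, 3, 10, 5, 6, 2, 4, 8, 9]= (2 7)(4 10 9 8)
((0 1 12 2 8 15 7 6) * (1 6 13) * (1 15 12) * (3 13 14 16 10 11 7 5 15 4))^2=(2 12 8)(3 4 13)(7 16 11 14 10)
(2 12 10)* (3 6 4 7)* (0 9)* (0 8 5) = (0 9 8 5)(2 12 10)(3 6 4 7) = [9, 1, 12, 6, 7, 0, 4, 3, 5, 8, 2, 11, 10]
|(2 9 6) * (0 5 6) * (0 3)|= |(0 5 6 2 9 3)|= 6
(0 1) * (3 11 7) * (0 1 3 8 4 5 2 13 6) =(0 3 11 7 8 4 5 2 13 6) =[3, 1, 13, 11, 5, 2, 0, 8, 4, 9, 10, 7, 12, 6]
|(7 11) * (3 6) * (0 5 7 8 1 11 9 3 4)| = 21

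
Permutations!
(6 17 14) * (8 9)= (6 17 14)(8 9)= [0, 1, 2, 3, 4, 5, 17, 7, 9, 8, 10, 11, 12, 13, 6, 15, 16, 14]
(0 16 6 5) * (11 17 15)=[16, 1, 2, 3, 4, 0, 5, 7, 8, 9, 10, 17, 12, 13, 14, 11, 6, 15]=(0 16 6 5)(11 17 15)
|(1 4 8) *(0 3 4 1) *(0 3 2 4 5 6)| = |(0 2 4 8 3 5 6)| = 7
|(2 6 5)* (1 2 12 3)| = 6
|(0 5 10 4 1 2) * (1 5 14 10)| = |(0 14 10 4 5 1 2)| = 7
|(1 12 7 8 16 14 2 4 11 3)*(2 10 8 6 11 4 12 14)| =|(1 14 10 8 16 2 12 7 6 11 3)| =11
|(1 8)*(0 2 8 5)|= 5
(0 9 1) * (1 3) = (0 9 3 1) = [9, 0, 2, 1, 4, 5, 6, 7, 8, 3]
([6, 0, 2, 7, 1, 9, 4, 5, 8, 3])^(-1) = [1, 4, 2, 9, 6, 7, 0, 3, 8, 5]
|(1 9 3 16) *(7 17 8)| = 12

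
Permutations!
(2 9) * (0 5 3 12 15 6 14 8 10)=(0 5 3 12 15 6 14 8 10)(2 9)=[5, 1, 9, 12, 4, 3, 14, 7, 10, 2, 0, 11, 15, 13, 8, 6]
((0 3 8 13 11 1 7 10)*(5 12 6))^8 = ((0 3 8 13 11 1 7 10)(5 12 6))^8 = (13)(5 6 12)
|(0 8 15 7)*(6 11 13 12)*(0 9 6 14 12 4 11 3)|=42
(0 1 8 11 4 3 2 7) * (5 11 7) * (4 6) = (0 1 8 7)(2 5 11 6 4 3) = [1, 8, 5, 2, 3, 11, 4, 0, 7, 9, 10, 6]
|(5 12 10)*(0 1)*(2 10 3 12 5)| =2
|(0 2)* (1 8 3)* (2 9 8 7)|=7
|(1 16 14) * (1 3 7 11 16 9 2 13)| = |(1 9 2 13)(3 7 11 16 14)| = 20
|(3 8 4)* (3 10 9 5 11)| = 7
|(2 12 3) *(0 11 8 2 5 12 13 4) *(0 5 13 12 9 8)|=|(0 11)(2 12 3 13 4 5 9 8)|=8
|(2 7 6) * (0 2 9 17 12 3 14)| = |(0 2 7 6 9 17 12 3 14)| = 9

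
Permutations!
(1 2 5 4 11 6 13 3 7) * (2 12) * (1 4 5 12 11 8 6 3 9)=(1 11 3 7 4 8 6 13 9)(2 12)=[0, 11, 12, 7, 8, 5, 13, 4, 6, 1, 10, 3, 2, 9]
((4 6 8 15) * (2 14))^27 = (2 14)(4 15 8 6)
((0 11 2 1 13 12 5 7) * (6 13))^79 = ((0 11 2 1 6 13 12 5 7))^79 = (0 5 13 1 11 7 12 6 2)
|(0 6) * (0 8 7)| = 4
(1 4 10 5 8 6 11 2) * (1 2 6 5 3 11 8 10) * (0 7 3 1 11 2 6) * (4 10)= (0 7 3 2 6 8 5 4 11)(1 10)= [7, 10, 6, 2, 11, 4, 8, 3, 5, 9, 1, 0]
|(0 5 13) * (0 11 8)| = |(0 5 13 11 8)| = 5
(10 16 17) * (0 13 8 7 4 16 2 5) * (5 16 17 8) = (0 13 5)(2 16 8 7 4 17 10) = [13, 1, 16, 3, 17, 0, 6, 4, 7, 9, 2, 11, 12, 5, 14, 15, 8, 10]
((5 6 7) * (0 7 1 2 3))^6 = ((0 7 5 6 1 2 3))^6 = (0 3 2 1 6 5 7)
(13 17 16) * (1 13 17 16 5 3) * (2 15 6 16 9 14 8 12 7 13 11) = (1 11 2 15 6 16 17 5 3)(7 13 9 14 8 12) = [0, 11, 15, 1, 4, 3, 16, 13, 12, 14, 10, 2, 7, 9, 8, 6, 17, 5]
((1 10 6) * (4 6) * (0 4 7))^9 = (0 1)(4 10)(6 7)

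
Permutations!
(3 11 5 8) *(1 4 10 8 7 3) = (1 4 10 8)(3 11 5 7) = [0, 4, 2, 11, 10, 7, 6, 3, 1, 9, 8, 5]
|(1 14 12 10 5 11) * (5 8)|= 7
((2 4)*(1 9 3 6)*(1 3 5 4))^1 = ((1 9 5 4 2)(3 6))^1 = (1 9 5 4 2)(3 6)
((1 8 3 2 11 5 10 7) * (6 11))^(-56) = ((1 8 3 2 6 11 5 10 7))^(-56) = (1 10 11 2 8 7 5 6 3)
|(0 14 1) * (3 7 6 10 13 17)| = |(0 14 1)(3 7 6 10 13 17)| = 6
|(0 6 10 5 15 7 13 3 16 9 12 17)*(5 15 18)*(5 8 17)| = 14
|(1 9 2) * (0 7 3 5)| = |(0 7 3 5)(1 9 2)| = 12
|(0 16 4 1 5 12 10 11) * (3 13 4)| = 10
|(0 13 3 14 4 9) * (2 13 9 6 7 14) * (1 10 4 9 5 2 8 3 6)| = |(0 5 2 13 6 7 14 9)(1 10 4)(3 8)| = 24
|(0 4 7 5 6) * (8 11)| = 10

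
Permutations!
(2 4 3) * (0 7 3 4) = (0 7 3 2) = [7, 1, 0, 2, 4, 5, 6, 3]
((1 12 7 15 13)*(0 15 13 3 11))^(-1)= ((0 15 3 11)(1 12 7 13))^(-1)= (0 11 3 15)(1 13 7 12)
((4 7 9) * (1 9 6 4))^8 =((1 9)(4 7 6))^8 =(9)(4 6 7)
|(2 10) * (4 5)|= |(2 10)(4 5)|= 2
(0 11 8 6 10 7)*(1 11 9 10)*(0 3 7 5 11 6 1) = [9, 6, 2, 7, 4, 11, 0, 3, 1, 10, 5, 8] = (0 9 10 5 11 8 1 6)(3 7)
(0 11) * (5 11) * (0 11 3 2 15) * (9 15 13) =(0 5 3 2 13 9 15) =[5, 1, 13, 2, 4, 3, 6, 7, 8, 15, 10, 11, 12, 9, 14, 0]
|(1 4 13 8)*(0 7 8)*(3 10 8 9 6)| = 10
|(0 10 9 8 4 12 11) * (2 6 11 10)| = 20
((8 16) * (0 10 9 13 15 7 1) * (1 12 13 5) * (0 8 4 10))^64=((1 8 16 4 10 9 5)(7 12 13 15))^64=(1 8 16 4 10 9 5)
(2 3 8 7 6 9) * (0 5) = (0 5)(2 3 8 7 6 9) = [5, 1, 3, 8, 4, 0, 9, 6, 7, 2]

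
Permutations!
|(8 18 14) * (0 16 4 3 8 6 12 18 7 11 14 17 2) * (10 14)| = |(0 16 4 3 8 7 11 10 14 6 12 18 17 2)| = 14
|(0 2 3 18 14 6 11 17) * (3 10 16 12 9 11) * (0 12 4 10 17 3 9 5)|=30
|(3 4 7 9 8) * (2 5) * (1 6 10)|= |(1 6 10)(2 5)(3 4 7 9 8)|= 30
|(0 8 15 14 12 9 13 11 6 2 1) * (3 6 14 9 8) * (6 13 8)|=9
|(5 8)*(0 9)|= |(0 9)(5 8)|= 2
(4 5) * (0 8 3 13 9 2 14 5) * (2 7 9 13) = (0 8 3 2 14 5 4)(7 9) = [8, 1, 14, 2, 0, 4, 6, 9, 3, 7, 10, 11, 12, 13, 5]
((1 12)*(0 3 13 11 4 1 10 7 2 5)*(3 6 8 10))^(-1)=(0 5 2 7 10 8 6)(1 4 11 13 3 12)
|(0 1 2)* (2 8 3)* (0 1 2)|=5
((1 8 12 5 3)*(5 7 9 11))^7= (1 3 5 11 9 7 12 8)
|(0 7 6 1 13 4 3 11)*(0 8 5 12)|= 11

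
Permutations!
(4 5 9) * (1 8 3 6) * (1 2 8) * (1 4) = (1 4 5 9)(2 8 3 6) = [0, 4, 8, 6, 5, 9, 2, 7, 3, 1]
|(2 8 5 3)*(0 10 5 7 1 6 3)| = 6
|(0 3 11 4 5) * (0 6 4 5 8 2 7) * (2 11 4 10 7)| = 9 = |(0 3 4 8 11 5 6 10 7)|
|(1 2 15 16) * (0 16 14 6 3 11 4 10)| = 11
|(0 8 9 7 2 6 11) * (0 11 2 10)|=|(11)(0 8 9 7 10)(2 6)|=10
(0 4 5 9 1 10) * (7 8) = (0 4 5 9 1 10)(7 8) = [4, 10, 2, 3, 5, 9, 6, 8, 7, 1, 0]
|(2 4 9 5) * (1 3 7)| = 12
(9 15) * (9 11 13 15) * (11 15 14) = (15)(11 13 14) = [0, 1, 2, 3, 4, 5, 6, 7, 8, 9, 10, 13, 12, 14, 11, 15]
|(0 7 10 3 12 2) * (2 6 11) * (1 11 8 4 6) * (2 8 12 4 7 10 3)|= |(0 10 2)(1 11 8 7 3 4 6 12)|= 24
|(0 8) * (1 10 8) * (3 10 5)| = |(0 1 5 3 10 8)| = 6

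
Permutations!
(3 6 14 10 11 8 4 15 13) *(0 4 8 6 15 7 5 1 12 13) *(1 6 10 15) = (0 4 7 5 6 14 15)(1 12 13 3)(10 11) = [4, 12, 2, 1, 7, 6, 14, 5, 8, 9, 11, 10, 13, 3, 15, 0]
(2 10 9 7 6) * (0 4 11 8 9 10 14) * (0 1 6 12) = [4, 6, 14, 3, 11, 5, 2, 12, 9, 7, 10, 8, 0, 13, 1] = (0 4 11 8 9 7 12)(1 6 2 14)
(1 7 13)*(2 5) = [0, 7, 5, 3, 4, 2, 6, 13, 8, 9, 10, 11, 12, 1] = (1 7 13)(2 5)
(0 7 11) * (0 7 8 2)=(0 8 2)(7 11)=[8, 1, 0, 3, 4, 5, 6, 11, 2, 9, 10, 7]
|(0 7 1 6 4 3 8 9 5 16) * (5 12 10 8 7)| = 60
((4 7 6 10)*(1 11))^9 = (1 11)(4 7 6 10)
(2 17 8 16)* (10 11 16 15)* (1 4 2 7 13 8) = (1 4 2 17)(7 13 8 15 10 11 16) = [0, 4, 17, 3, 2, 5, 6, 13, 15, 9, 11, 16, 12, 8, 14, 10, 7, 1]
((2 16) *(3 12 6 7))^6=(16)(3 6)(7 12)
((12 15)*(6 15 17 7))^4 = ((6 15 12 17 7))^4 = (6 7 17 12 15)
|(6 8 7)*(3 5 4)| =3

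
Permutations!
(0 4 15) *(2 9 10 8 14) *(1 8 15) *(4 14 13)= (0 14 2 9 10 15)(1 8 13 4)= [14, 8, 9, 3, 1, 5, 6, 7, 13, 10, 15, 11, 12, 4, 2, 0]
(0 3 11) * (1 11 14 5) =(0 3 14 5 1 11) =[3, 11, 2, 14, 4, 1, 6, 7, 8, 9, 10, 0, 12, 13, 5]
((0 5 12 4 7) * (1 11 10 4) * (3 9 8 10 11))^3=((0 5 12 1 3 9 8 10 4 7))^3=(0 1 8 7 12 9 4 5 3 10)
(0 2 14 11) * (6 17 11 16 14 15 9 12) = (0 2 15 9 12 6 17 11)(14 16) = [2, 1, 15, 3, 4, 5, 17, 7, 8, 12, 10, 0, 6, 13, 16, 9, 14, 11]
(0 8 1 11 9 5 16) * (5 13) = [8, 11, 2, 3, 4, 16, 6, 7, 1, 13, 10, 9, 12, 5, 14, 15, 0] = (0 8 1 11 9 13 5 16)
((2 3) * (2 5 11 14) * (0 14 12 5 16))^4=(0 16 3 2 14)(5 11 12)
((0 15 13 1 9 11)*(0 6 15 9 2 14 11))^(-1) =((0 9)(1 2 14 11 6 15 13))^(-1) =(0 9)(1 13 15 6 11 14 2)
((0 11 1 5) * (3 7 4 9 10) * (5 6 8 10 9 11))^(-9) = ((0 5)(1 6 8 10 3 7 4 11))^(-9) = (0 5)(1 11 4 7 3 10 8 6)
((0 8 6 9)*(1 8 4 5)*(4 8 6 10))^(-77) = ((0 8 10 4 5 1 6 9))^(-77) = (0 4 6 8 5 9 10 1)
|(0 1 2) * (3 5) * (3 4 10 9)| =|(0 1 2)(3 5 4 10 9)| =15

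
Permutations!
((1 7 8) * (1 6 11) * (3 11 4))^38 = (1 6 11 8 3 7 4) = ((1 7 8 6 4 3 11))^38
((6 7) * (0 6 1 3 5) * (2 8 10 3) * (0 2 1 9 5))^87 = (0 8 9)(2 7 3)(5 6 10)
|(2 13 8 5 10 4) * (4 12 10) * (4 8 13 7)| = 6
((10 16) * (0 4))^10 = (16)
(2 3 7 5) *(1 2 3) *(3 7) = (1 2)(5 7) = [0, 2, 1, 3, 4, 7, 6, 5]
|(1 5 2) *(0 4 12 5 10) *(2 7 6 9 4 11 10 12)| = 24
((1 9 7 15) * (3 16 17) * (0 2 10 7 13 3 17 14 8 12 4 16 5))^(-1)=((17)(0 2 10 7 15 1 9 13 3 5)(4 16 14 8 12))^(-1)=(17)(0 5 3 13 9 1 15 7 10 2)(4 12 8 14 16)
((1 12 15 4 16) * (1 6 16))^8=((1 12 15 4)(6 16))^8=(16)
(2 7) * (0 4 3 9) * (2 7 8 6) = (0 4 3 9)(2 8 6) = [4, 1, 8, 9, 3, 5, 2, 7, 6, 0]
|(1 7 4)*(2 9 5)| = |(1 7 4)(2 9 5)| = 3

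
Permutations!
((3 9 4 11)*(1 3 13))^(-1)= (1 13 11 4 9 3)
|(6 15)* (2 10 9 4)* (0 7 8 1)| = 4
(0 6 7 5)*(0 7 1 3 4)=(0 6 1 3 4)(5 7)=[6, 3, 2, 4, 0, 7, 1, 5]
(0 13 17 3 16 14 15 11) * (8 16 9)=(0 13 17 3 9 8 16 14 15 11)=[13, 1, 2, 9, 4, 5, 6, 7, 16, 8, 10, 0, 12, 17, 15, 11, 14, 3]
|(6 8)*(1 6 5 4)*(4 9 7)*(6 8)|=6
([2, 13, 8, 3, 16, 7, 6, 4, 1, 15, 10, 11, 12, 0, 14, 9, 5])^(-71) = [13, 8, 0, 3, 16, 7, 6, 4, 2, 15, 10, 11, 12, 1, 14, 9, 5]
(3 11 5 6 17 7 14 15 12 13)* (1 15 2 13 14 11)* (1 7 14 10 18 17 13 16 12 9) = (1 15 9)(2 16 12 10 18 17 14)(3 7 11 5 6 13) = [0, 15, 16, 7, 4, 6, 13, 11, 8, 1, 18, 5, 10, 3, 2, 9, 12, 14, 17]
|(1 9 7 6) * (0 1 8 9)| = |(0 1)(6 8 9 7)| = 4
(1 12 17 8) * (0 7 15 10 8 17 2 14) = [7, 12, 14, 3, 4, 5, 6, 15, 1, 9, 8, 11, 2, 13, 0, 10, 16, 17] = (17)(0 7 15 10 8 1 12 2 14)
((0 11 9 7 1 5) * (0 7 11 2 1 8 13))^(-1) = ((0 2 1 5 7 8 13)(9 11))^(-1) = (0 13 8 7 5 1 2)(9 11)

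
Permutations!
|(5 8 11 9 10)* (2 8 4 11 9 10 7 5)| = 8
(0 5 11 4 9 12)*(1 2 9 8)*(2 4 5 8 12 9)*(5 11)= [8, 4, 2, 3, 12, 5, 6, 7, 1, 9, 10, 11, 0]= (0 8 1 4 12)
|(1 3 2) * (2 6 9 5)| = |(1 3 6 9 5 2)| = 6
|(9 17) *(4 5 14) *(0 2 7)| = 6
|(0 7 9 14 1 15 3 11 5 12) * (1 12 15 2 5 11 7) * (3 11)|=11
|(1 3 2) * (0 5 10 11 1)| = |(0 5 10 11 1 3 2)| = 7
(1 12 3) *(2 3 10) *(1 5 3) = (1 12 10 2)(3 5) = [0, 12, 1, 5, 4, 3, 6, 7, 8, 9, 2, 11, 10]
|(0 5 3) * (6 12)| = 6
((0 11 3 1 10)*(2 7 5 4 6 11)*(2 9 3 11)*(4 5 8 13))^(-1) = ((0 9 3 1 10)(2 7 8 13 4 6))^(-1) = (0 10 1 3 9)(2 6 4 13 8 7)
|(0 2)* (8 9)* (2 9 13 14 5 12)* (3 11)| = |(0 9 8 13 14 5 12 2)(3 11)| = 8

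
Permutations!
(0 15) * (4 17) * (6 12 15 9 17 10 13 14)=(0 9 17 4 10 13 14 6 12 15)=[9, 1, 2, 3, 10, 5, 12, 7, 8, 17, 13, 11, 15, 14, 6, 0, 16, 4]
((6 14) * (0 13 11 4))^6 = (14)(0 11)(4 13)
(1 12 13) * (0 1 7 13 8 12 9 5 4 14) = (0 1 9 5 4 14)(7 13)(8 12) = [1, 9, 2, 3, 14, 4, 6, 13, 12, 5, 10, 11, 8, 7, 0]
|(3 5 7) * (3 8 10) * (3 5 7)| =5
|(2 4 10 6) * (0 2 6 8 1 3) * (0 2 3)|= 7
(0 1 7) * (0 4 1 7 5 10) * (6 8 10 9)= [7, 5, 2, 3, 1, 9, 8, 4, 10, 6, 0]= (0 7 4 1 5 9 6 8 10)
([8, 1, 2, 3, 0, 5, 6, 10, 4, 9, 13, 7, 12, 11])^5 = (0 4 8)(7 10 13 11)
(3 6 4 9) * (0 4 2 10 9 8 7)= (0 4 8 7)(2 10 9 3 6)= [4, 1, 10, 6, 8, 5, 2, 0, 7, 3, 9]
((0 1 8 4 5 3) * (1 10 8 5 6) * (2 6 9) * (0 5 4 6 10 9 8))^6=((0 9 2 10)(1 4 8 6)(3 5))^6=(0 2)(1 8)(4 6)(9 10)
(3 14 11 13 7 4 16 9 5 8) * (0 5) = (0 5 8 3 14 11 13 7 4 16 9) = [5, 1, 2, 14, 16, 8, 6, 4, 3, 0, 10, 13, 12, 7, 11, 15, 9]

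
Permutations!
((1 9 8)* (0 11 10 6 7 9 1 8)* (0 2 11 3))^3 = (0 3)(2 6)(7 11)(9 10)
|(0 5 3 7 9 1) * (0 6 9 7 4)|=12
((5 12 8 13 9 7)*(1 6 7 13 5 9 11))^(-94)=(1 7 13)(5 8 12)(6 9 11)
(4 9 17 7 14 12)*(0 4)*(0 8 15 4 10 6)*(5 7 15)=[10, 1, 2, 3, 9, 7, 0, 14, 5, 17, 6, 11, 8, 13, 12, 4, 16, 15]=(0 10 6)(4 9 17 15)(5 7 14 12 8)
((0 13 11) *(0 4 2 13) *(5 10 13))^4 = (2 11 10)(4 13 5) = ((2 5 10 13 11 4))^4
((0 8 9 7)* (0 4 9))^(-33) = ((0 8)(4 9 7))^(-33) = (9)(0 8)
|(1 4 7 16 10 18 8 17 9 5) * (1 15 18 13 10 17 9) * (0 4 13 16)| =15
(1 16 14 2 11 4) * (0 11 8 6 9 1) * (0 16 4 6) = (0 11 6 9 1 4 16 14 2 8) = [11, 4, 8, 3, 16, 5, 9, 7, 0, 1, 10, 6, 12, 13, 2, 15, 14]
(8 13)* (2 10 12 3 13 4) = (2 10 12 3 13 8 4) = [0, 1, 10, 13, 2, 5, 6, 7, 4, 9, 12, 11, 3, 8]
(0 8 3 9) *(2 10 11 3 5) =[8, 1, 10, 9, 4, 2, 6, 7, 5, 0, 11, 3] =(0 8 5 2 10 11 3 9)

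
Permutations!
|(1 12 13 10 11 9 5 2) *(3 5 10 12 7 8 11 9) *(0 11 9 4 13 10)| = 36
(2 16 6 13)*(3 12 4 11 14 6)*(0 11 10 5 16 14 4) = [11, 1, 14, 12, 10, 16, 13, 7, 8, 9, 5, 4, 0, 2, 6, 15, 3] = (0 11 4 10 5 16 3 12)(2 14 6 13)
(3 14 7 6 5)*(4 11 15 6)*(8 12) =[0, 1, 2, 14, 11, 3, 5, 4, 12, 9, 10, 15, 8, 13, 7, 6] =(3 14 7 4 11 15 6 5)(8 12)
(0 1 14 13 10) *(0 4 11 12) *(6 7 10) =(0 1 14 13 6 7 10 4 11 12) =[1, 14, 2, 3, 11, 5, 7, 10, 8, 9, 4, 12, 0, 6, 13]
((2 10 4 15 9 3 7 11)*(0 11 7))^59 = ((0 11 2 10 4 15 9 3))^59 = (0 10 9 11 4 3 2 15)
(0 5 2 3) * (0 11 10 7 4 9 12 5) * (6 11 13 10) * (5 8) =(2 3 13 10 7 4 9 12 8 5)(6 11) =[0, 1, 3, 13, 9, 2, 11, 4, 5, 12, 7, 6, 8, 10]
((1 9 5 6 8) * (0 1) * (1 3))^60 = (0 5 3 6 1 8 9)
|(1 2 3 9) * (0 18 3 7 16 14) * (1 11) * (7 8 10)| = |(0 18 3 9 11 1 2 8 10 7 16 14)| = 12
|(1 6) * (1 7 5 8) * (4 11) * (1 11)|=|(1 6 7 5 8 11 4)|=7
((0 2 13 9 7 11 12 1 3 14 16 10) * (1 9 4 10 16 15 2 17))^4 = (0 14 4 1 2)(3 13 17 15 10)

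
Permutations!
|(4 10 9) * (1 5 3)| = |(1 5 3)(4 10 9)| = 3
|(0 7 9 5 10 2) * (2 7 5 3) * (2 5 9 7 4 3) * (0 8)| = |(0 9 2 8)(3 5 10 4)| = 4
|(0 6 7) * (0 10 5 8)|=6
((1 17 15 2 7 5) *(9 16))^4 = (1 7 15)(2 17 5)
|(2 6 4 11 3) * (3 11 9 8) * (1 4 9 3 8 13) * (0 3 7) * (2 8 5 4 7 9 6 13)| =|(0 3 8 5 4 9 2 13 1 7)| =10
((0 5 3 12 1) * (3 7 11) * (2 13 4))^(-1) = (0 1 12 3 11 7 5)(2 4 13)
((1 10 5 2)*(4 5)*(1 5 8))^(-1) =((1 10 4 8)(2 5))^(-1) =(1 8 4 10)(2 5)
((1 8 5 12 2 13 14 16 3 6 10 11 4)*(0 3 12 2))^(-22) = (0 1 16 11 13 6 5)(2 3 8 12 4 14 10) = ((0 3 6 10 11 4 1 8 5 2 13 14 16 12))^(-22)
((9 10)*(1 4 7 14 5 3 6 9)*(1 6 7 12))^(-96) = ((1 4 12)(3 7 14 5)(6 9 10))^(-96) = (14)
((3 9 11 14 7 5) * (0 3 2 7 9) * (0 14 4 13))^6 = (0 13 4 11 9 14 3)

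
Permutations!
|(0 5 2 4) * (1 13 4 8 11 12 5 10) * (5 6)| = 30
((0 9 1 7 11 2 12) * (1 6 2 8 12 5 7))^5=(0 7 9 11 6 8 2 12 5)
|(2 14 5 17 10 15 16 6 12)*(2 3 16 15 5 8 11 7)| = |(2 14 8 11 7)(3 16 6 12)(5 17 10)| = 60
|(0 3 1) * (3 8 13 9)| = |(0 8 13 9 3 1)| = 6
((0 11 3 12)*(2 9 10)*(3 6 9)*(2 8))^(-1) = ((0 11 6 9 10 8 2 3 12))^(-1) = (0 12 3 2 8 10 9 6 11)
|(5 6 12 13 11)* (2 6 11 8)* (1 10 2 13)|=10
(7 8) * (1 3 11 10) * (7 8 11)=(1 3 7 11 10)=[0, 3, 2, 7, 4, 5, 6, 11, 8, 9, 1, 10]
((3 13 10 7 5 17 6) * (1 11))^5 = (1 11)(3 17 7 13 6 5 10) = ((1 11)(3 13 10 7 5 17 6))^5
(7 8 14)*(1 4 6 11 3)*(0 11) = (0 11 3 1 4 6)(7 8 14) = [11, 4, 2, 1, 6, 5, 0, 8, 14, 9, 10, 3, 12, 13, 7]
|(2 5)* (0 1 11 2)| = |(0 1 11 2 5)| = 5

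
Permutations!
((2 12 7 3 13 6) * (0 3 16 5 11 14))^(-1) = (0 14 11 5 16 7 12 2 6 13 3)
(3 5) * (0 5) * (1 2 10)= (0 5 3)(1 2 10)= [5, 2, 10, 0, 4, 3, 6, 7, 8, 9, 1]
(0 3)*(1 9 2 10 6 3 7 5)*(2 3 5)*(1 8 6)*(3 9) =(0 7 2 10 1 3)(5 8 6) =[7, 3, 10, 0, 4, 8, 5, 2, 6, 9, 1]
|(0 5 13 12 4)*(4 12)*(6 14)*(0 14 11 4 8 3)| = |(0 5 13 8 3)(4 14 6 11)| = 20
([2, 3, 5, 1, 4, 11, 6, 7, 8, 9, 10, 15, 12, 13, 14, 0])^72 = (0 5 15 2 11)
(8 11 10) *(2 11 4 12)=[0, 1, 11, 3, 12, 5, 6, 7, 4, 9, 8, 10, 2]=(2 11 10 8 4 12)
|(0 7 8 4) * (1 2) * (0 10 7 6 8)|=|(0 6 8 4 10 7)(1 2)|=6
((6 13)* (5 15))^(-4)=((5 15)(6 13))^(-4)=(15)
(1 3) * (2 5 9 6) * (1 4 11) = [0, 3, 5, 4, 11, 9, 2, 7, 8, 6, 10, 1] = (1 3 4 11)(2 5 9 6)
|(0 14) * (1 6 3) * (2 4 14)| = 12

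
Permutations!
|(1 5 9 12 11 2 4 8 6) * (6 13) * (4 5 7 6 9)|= 24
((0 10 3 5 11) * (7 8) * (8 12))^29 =((0 10 3 5 11)(7 12 8))^29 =(0 11 5 3 10)(7 8 12)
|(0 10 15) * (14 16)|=6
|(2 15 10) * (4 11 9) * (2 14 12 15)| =|(4 11 9)(10 14 12 15)| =12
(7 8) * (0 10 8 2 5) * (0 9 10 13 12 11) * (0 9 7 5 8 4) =(0 13 12 11 9 10 4)(2 8 5 7) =[13, 1, 8, 3, 0, 7, 6, 2, 5, 10, 4, 9, 11, 12]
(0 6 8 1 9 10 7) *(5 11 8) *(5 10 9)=[6, 5, 2, 3, 4, 11, 10, 0, 1, 9, 7, 8]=(0 6 10 7)(1 5 11 8)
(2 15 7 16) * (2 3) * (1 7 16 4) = (1 7 4)(2 15 16 3) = [0, 7, 15, 2, 1, 5, 6, 4, 8, 9, 10, 11, 12, 13, 14, 16, 3]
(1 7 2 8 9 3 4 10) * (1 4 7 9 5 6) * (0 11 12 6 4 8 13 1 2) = (0 11 12 6 2 13 1 9 3 7)(4 10 8 5) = [11, 9, 13, 7, 10, 4, 2, 0, 5, 3, 8, 12, 6, 1]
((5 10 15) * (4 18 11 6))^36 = (18)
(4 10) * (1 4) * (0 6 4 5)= [6, 5, 2, 3, 10, 0, 4, 7, 8, 9, 1]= (0 6 4 10 1 5)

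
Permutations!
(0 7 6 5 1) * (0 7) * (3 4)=(1 7 6 5)(3 4)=[0, 7, 2, 4, 3, 1, 5, 6]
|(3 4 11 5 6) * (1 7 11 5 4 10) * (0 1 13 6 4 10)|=|(0 1 7 11 10 13 6 3)(4 5)|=8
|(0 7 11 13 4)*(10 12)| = |(0 7 11 13 4)(10 12)| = 10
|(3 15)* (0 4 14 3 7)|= 6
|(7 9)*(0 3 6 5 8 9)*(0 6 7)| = |(0 3 7 6 5 8 9)| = 7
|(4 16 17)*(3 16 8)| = 5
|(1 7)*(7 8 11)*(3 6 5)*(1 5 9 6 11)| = |(1 8)(3 11 7 5)(6 9)| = 4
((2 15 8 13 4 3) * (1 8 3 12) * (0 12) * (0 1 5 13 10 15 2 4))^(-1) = (0 13 5 12)(1 4 3 15 10 8) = ((0 12 5 13)(1 8 10 15 3 4))^(-1)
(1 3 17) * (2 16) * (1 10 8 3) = (2 16)(3 17 10 8) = [0, 1, 16, 17, 4, 5, 6, 7, 3, 9, 8, 11, 12, 13, 14, 15, 2, 10]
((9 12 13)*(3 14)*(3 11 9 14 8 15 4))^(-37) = ((3 8 15 4)(9 12 13 14 11))^(-37) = (3 4 15 8)(9 14 12 11 13)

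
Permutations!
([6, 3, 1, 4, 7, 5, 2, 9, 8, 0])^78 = [7, 6, 0, 2, 1, 5, 9, 3, 8, 4]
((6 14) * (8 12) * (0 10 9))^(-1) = (0 9 10)(6 14)(8 12)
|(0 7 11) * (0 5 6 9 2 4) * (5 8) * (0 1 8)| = |(0 7 11)(1 8 5 6 9 2 4)| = 21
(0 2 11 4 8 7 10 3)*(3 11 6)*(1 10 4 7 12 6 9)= (0 2 9 1 10 11 7 4 8 12 6 3)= [2, 10, 9, 0, 8, 5, 3, 4, 12, 1, 11, 7, 6]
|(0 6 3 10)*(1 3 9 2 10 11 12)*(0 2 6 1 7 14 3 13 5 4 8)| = 30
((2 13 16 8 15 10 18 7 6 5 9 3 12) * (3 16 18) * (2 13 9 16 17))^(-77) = (18)(2 9 17)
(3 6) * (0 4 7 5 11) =(0 4 7 5 11)(3 6) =[4, 1, 2, 6, 7, 11, 3, 5, 8, 9, 10, 0]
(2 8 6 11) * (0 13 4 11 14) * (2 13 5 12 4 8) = (0 5 12 4 11 13 8 6 14) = [5, 1, 2, 3, 11, 12, 14, 7, 6, 9, 10, 13, 4, 8, 0]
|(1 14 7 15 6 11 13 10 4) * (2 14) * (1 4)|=|(1 2 14 7 15 6 11 13 10)|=9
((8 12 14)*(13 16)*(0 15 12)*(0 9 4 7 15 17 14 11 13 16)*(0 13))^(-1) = (0 11 12 15 7 4 9 8 14 17) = ((0 17 14 8 9 4 7 15 12 11))^(-1)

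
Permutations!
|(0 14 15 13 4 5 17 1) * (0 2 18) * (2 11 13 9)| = |(0 14 15 9 2 18)(1 11 13 4 5 17)| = 6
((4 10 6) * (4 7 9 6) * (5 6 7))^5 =((4 10)(5 6)(7 9))^5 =(4 10)(5 6)(7 9)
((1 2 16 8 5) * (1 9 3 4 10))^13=((1 2 16 8 5 9 3 4 10))^13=(1 5 10 8 4 16 3 2 9)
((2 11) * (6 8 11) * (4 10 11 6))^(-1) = (2 11 10 4)(6 8)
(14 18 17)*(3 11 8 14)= (3 11 8 14 18 17)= [0, 1, 2, 11, 4, 5, 6, 7, 14, 9, 10, 8, 12, 13, 18, 15, 16, 3, 17]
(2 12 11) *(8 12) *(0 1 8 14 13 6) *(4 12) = (0 1 8 4 12 11 2 14 13 6) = [1, 8, 14, 3, 12, 5, 0, 7, 4, 9, 10, 2, 11, 6, 13]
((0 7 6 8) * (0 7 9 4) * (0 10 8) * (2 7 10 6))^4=((0 9 4 6)(2 7)(8 10))^4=(10)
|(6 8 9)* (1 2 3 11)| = 12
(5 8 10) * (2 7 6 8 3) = (2 7 6 8 10 5 3) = [0, 1, 7, 2, 4, 3, 8, 6, 10, 9, 5]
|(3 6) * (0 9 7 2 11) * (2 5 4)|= 14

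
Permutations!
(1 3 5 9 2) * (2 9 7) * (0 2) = (9)(0 2 1 3 5 7) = [2, 3, 1, 5, 4, 7, 6, 0, 8, 9]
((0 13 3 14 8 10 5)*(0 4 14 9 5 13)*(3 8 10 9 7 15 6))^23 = (3 6 15 7)(4 10 8 5 14 13 9)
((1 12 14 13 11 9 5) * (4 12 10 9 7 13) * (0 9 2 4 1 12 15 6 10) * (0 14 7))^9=(0 5 7 11 9 12 13)(1 14)(2 10 6 15 4)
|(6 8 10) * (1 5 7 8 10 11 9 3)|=14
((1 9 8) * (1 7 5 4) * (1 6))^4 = (1 5 9 4 8 6 7) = ((1 9 8 7 5 4 6))^4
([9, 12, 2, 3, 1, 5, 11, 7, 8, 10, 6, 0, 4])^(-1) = (0 11 6 10 9)(1 4 12)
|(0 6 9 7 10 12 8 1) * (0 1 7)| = |(0 6 9)(7 10 12 8)| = 12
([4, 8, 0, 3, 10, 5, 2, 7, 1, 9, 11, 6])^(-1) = [2, 8, 6, 3, 0, 5, 11, 7, 1, 9, 4, 10]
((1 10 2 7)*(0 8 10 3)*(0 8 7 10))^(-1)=(0 8 3 1 7)(2 10)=((0 7 1 3 8)(2 10))^(-1)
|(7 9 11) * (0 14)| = |(0 14)(7 9 11)| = 6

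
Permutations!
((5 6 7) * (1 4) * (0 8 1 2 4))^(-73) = (0 1 8)(2 4)(5 7 6)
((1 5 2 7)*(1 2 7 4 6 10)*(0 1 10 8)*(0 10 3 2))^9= (0 1 5 7)(2 8)(3 6)(4 10)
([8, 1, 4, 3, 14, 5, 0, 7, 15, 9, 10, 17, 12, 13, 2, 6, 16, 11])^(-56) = (17)(2 4 14)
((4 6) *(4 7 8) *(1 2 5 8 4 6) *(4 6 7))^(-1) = (1 4 6 7 8 5 2)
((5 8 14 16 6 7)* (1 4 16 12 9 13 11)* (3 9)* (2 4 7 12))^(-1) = (1 11 13 9 3 12 6 16 4 2 14 8 5 7)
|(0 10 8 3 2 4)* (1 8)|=7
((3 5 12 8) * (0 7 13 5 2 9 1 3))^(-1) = (0 8 12 5 13 7)(1 9 2 3)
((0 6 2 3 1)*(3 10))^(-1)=(0 1 3 10 2 6)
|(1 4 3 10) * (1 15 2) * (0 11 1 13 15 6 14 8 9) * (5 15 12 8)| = 15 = |(0 11 1 4 3 10 6 14 5 15 2 13 12 8 9)|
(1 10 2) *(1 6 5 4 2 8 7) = (1 10 8 7)(2 6 5 4) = [0, 10, 6, 3, 2, 4, 5, 1, 7, 9, 8]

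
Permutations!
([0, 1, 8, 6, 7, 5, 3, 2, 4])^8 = [0, 1, 2, 3, 4, 5, 6, 7, 8]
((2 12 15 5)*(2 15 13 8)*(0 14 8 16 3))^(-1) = ((0 14 8 2 12 13 16 3)(5 15))^(-1) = (0 3 16 13 12 2 8 14)(5 15)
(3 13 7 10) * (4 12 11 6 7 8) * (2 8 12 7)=(2 8 4 7 10 3 13 12 11 6)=[0, 1, 8, 13, 7, 5, 2, 10, 4, 9, 3, 6, 11, 12]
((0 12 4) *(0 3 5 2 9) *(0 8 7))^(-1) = (0 7 8 9 2 5 3 4 12) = ((0 12 4 3 5 2 9 8 7))^(-1)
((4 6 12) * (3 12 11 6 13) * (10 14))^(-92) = (14)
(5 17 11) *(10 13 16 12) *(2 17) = [0, 1, 17, 3, 4, 2, 6, 7, 8, 9, 13, 5, 10, 16, 14, 15, 12, 11] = (2 17 11 5)(10 13 16 12)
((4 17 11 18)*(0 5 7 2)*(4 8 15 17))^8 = (8 11 15 18 17)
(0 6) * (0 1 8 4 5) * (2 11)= (0 6 1 8 4 5)(2 11)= [6, 8, 11, 3, 5, 0, 1, 7, 4, 9, 10, 2]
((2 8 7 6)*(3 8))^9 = ((2 3 8 7 6))^9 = (2 6 7 8 3)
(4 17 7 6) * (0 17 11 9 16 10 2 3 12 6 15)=(0 17 7 15)(2 3 12 6 4 11 9 16 10)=[17, 1, 3, 12, 11, 5, 4, 15, 8, 16, 2, 9, 6, 13, 14, 0, 10, 7]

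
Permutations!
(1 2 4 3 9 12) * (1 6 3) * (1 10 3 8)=(1 2 4 10 3 9 12 6 8)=[0, 2, 4, 9, 10, 5, 8, 7, 1, 12, 3, 11, 6]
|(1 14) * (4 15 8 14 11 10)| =7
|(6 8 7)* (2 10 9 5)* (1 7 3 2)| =|(1 7 6 8 3 2 10 9 5)| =9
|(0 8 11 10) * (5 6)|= 4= |(0 8 11 10)(5 6)|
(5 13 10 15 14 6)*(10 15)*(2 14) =[0, 1, 14, 3, 4, 13, 5, 7, 8, 9, 10, 11, 12, 15, 6, 2] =(2 14 6 5 13 15)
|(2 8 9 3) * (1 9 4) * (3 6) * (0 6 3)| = |(0 6)(1 9 3 2 8 4)| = 6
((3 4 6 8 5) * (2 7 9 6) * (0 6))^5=(0 4 6 2 8 7 5 9 3)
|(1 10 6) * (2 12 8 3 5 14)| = |(1 10 6)(2 12 8 3 5 14)| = 6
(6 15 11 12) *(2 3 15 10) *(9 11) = (2 3 15 9 11 12 6 10) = [0, 1, 3, 15, 4, 5, 10, 7, 8, 11, 2, 12, 6, 13, 14, 9]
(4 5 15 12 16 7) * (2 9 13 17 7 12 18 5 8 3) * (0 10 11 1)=(0 10 11 1)(2 9 13 17 7 4 8 3)(5 15 18)(12 16)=[10, 0, 9, 2, 8, 15, 6, 4, 3, 13, 11, 1, 16, 17, 14, 18, 12, 7, 5]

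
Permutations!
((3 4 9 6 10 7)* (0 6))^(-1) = (0 9 4 3 7 10 6)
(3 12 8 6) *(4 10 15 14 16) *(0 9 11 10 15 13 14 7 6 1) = (0 9 11 10 13 14 16 4 15 7 6 3 12 8 1) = [9, 0, 2, 12, 15, 5, 3, 6, 1, 11, 13, 10, 8, 14, 16, 7, 4]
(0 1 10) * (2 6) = (0 1 10)(2 6) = [1, 10, 6, 3, 4, 5, 2, 7, 8, 9, 0]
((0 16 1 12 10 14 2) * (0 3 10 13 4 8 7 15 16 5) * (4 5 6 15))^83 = (0 16 13 6 1 5 15 12)(2 14 10 3)(4 7 8)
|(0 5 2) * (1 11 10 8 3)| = |(0 5 2)(1 11 10 8 3)| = 15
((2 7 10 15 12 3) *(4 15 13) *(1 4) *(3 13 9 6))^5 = (15)(2 3 6 9 10 7)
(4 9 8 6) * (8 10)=(4 9 10 8 6)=[0, 1, 2, 3, 9, 5, 4, 7, 6, 10, 8]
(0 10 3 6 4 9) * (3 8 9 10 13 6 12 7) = (0 13 6 4 10 8 9)(3 12 7) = [13, 1, 2, 12, 10, 5, 4, 3, 9, 0, 8, 11, 7, 6]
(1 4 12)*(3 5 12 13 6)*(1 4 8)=[0, 8, 2, 5, 13, 12, 3, 7, 1, 9, 10, 11, 4, 6]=(1 8)(3 5 12 4 13 6)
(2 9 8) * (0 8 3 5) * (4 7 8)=[4, 1, 9, 5, 7, 0, 6, 8, 2, 3]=(0 4 7 8 2 9 3 5)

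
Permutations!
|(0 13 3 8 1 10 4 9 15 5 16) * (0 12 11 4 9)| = |(0 13 3 8 1 10 9 15 5 16 12 11 4)| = 13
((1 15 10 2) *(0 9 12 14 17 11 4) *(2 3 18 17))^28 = ((0 9 12 14 2 1 15 10 3 18 17 11 4))^28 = (0 12 2 15 3 17 4 9 14 1 10 18 11)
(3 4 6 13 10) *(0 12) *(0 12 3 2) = [3, 1, 0, 4, 6, 5, 13, 7, 8, 9, 2, 11, 12, 10] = (0 3 4 6 13 10 2)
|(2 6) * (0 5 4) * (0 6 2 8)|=5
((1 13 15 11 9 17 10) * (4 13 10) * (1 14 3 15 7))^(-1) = ((1 10 14 3 15 11 9 17 4 13 7))^(-1) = (1 7 13 4 17 9 11 15 3 14 10)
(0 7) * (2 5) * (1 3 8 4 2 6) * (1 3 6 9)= (0 7)(1 6 3 8 4 2 5 9)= [7, 6, 5, 8, 2, 9, 3, 0, 4, 1]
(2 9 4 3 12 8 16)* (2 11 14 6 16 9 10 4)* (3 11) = [0, 1, 10, 12, 11, 5, 16, 7, 9, 2, 4, 14, 8, 13, 6, 15, 3] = (2 10 4 11 14 6 16 3 12 8 9)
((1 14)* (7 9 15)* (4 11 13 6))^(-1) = (1 14)(4 6 13 11)(7 15 9)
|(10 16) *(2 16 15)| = 4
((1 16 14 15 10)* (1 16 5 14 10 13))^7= (1 14 13 5 15)(10 16)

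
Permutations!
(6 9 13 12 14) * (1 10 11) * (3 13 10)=(1 3 13 12 14 6 9 10 11)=[0, 3, 2, 13, 4, 5, 9, 7, 8, 10, 11, 1, 14, 12, 6]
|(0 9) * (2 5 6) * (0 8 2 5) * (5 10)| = 12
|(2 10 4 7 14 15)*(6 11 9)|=|(2 10 4 7 14 15)(6 11 9)|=6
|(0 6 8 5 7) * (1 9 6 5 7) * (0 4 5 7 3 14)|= |(0 7 4 5 1 9 6 8 3 14)|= 10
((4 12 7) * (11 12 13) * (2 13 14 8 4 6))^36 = (14)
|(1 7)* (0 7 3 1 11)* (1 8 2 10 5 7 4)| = |(0 4 1 3 8 2 10 5 7 11)| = 10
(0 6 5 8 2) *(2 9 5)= (0 6 2)(5 8 9)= [6, 1, 0, 3, 4, 8, 2, 7, 9, 5]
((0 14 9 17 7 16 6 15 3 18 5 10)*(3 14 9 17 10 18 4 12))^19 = (0 9 10)(3 4 12)(5 18)(6 15 14 17 7 16)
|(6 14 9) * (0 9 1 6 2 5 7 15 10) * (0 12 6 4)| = 12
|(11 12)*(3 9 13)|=|(3 9 13)(11 12)|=6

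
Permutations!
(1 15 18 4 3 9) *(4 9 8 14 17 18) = [0, 15, 2, 8, 3, 5, 6, 7, 14, 1, 10, 11, 12, 13, 17, 4, 16, 18, 9] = (1 15 4 3 8 14 17 18 9)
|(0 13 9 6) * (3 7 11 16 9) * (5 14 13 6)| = |(0 6)(3 7 11 16 9 5 14 13)| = 8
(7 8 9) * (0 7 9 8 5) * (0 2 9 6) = (0 7 5 2 9 6) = [7, 1, 9, 3, 4, 2, 0, 5, 8, 6]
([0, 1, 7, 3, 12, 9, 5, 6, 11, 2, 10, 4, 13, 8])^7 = (2 6 9 7 5)(4 13 11 12 8)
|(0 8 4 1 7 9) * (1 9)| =4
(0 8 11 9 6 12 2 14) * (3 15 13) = [8, 1, 14, 15, 4, 5, 12, 7, 11, 6, 10, 9, 2, 3, 0, 13] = (0 8 11 9 6 12 2 14)(3 15 13)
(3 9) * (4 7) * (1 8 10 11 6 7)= [0, 8, 2, 9, 1, 5, 7, 4, 10, 3, 11, 6]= (1 8 10 11 6 7 4)(3 9)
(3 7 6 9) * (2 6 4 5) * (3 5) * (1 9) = (1 9 5 2 6)(3 7 4) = [0, 9, 6, 7, 3, 2, 1, 4, 8, 5]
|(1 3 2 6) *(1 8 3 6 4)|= |(1 6 8 3 2 4)|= 6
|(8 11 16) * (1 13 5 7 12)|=15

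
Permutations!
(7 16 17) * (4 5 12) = (4 5 12)(7 16 17) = [0, 1, 2, 3, 5, 12, 6, 16, 8, 9, 10, 11, 4, 13, 14, 15, 17, 7]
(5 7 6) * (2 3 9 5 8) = (2 3 9 5 7 6 8) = [0, 1, 3, 9, 4, 7, 8, 6, 2, 5]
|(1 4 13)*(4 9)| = 4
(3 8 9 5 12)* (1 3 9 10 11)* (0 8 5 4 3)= (0 8 10 11 1)(3 5 12 9 4)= [8, 0, 2, 5, 3, 12, 6, 7, 10, 4, 11, 1, 9]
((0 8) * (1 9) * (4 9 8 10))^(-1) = ((0 10 4 9 1 8))^(-1) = (0 8 1 9 4 10)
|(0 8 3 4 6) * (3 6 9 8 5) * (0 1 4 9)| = 8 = |(0 5 3 9 8 6 1 4)|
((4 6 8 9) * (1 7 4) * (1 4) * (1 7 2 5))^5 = (1 5 2)(4 6 8 9)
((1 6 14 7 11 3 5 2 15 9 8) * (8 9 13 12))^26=(1 14 11 5 15 12)(2 13 8 6 7 3)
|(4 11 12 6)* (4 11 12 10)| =|(4 12 6 11 10)| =5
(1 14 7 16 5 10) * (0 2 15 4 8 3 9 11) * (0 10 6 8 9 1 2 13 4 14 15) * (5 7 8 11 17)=(0 13 4 9 17 5 6 11 10 2)(1 15 14 8 3)(7 16)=[13, 15, 0, 1, 9, 6, 11, 16, 3, 17, 2, 10, 12, 4, 8, 14, 7, 5]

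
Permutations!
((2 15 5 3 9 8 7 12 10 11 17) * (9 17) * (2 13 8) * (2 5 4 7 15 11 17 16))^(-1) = ((2 11 9 5 3 16)(4 7 12 10 17 13 8 15))^(-1) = (2 16 3 5 9 11)(4 15 8 13 17 10 12 7)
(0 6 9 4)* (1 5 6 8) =(0 8 1 5 6 9 4) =[8, 5, 2, 3, 0, 6, 9, 7, 1, 4]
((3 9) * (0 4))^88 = ((0 4)(3 9))^88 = (9)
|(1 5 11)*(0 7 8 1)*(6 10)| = |(0 7 8 1 5 11)(6 10)| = 6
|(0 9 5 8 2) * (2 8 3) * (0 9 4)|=4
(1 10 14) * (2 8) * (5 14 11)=[0, 10, 8, 3, 4, 14, 6, 7, 2, 9, 11, 5, 12, 13, 1]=(1 10 11 5 14)(2 8)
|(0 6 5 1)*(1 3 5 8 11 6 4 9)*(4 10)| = |(0 10 4 9 1)(3 5)(6 8 11)| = 30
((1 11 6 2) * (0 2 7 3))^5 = ((0 2 1 11 6 7 3))^5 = (0 7 11 2 3 6 1)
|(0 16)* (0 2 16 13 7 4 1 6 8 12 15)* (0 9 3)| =|(0 13 7 4 1 6 8 12 15 9 3)(2 16)| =22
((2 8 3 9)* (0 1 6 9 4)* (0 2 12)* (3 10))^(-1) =((0 1 6 9 12)(2 8 10 3 4))^(-1) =(0 12 9 6 1)(2 4 3 10 8)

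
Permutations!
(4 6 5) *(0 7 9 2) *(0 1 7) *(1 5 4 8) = (1 7 9 2 5 8)(4 6) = [0, 7, 5, 3, 6, 8, 4, 9, 1, 2]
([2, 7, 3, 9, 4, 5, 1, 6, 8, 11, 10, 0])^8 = [9, 6, 11, 0, 4, 5, 7, 1, 8, 2, 10, 3]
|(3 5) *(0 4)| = 2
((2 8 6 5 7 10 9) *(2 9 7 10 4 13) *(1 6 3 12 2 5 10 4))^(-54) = (13)(1 10)(2 3)(6 7)(8 12)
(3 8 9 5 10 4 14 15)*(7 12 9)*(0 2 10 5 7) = (0 2 10 4 14 15 3 8)(7 12 9) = [2, 1, 10, 8, 14, 5, 6, 12, 0, 7, 4, 11, 9, 13, 15, 3]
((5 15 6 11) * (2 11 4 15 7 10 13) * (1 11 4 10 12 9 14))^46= (1 12 11 9 5 14 7)(2 10 15)(4 13 6)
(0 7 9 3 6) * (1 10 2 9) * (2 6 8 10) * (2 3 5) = (0 7 1 3 8 10 6)(2 9 5) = [7, 3, 9, 8, 4, 2, 0, 1, 10, 5, 6]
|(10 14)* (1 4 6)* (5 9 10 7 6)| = |(1 4 5 9 10 14 7 6)| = 8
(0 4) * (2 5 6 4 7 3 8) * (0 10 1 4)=(0 7 3 8 2 5 6)(1 4 10)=[7, 4, 5, 8, 10, 6, 0, 3, 2, 9, 1]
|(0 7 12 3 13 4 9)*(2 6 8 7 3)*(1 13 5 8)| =12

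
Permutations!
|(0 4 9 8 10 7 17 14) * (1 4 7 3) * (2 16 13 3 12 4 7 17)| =30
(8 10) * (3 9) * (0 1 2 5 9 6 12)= (0 1 2 5 9 3 6 12)(8 10)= [1, 2, 5, 6, 4, 9, 12, 7, 10, 3, 8, 11, 0]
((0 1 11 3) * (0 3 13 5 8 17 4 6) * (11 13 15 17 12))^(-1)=(0 6 4 17 15 11 12 8 5 13 1)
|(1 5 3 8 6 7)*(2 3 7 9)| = |(1 5 7)(2 3 8 6 9)| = 15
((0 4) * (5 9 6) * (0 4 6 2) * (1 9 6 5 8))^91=(9)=((0 5 6 8 1 9 2))^91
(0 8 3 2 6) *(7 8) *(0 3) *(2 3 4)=(0 7 8)(2 6 4)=[7, 1, 6, 3, 2, 5, 4, 8, 0]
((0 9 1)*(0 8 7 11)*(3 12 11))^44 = ((0 9 1 8 7 3 12 11))^44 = (0 7)(1 12)(3 9)(8 11)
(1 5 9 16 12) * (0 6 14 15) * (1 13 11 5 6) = [1, 6, 2, 3, 4, 9, 14, 7, 8, 16, 10, 5, 13, 11, 15, 0, 12] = (0 1 6 14 15)(5 9 16 12 13 11)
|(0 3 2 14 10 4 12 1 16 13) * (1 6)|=11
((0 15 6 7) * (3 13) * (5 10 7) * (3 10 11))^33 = ((0 15 6 5 11 3 13 10 7))^33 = (0 13 5)(3 6 7)(10 11 15)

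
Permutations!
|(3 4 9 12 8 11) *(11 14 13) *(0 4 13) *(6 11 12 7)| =|(0 4 9 7 6 11 3 13 12 8 14)| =11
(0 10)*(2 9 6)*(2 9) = (0 10)(6 9) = [10, 1, 2, 3, 4, 5, 9, 7, 8, 6, 0]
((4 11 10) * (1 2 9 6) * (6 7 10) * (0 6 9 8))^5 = ((0 6 1 2 8)(4 11 9 7 10))^5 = (11)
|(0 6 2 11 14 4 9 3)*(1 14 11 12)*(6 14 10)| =5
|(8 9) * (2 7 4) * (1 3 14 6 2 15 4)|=6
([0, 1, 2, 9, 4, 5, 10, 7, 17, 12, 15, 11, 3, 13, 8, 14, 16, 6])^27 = [0, 1, 2, 3, 4, 5, 14, 7, 10, 9, 8, 11, 12, 13, 6, 17, 16, 15]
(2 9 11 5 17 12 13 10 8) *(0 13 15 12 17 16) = (17)(0 13 10 8 2 9 11 5 16)(12 15) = [13, 1, 9, 3, 4, 16, 6, 7, 2, 11, 8, 5, 15, 10, 14, 12, 0, 17]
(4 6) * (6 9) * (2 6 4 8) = (2 6 8)(4 9) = [0, 1, 6, 3, 9, 5, 8, 7, 2, 4]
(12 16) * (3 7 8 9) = (3 7 8 9)(12 16) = [0, 1, 2, 7, 4, 5, 6, 8, 9, 3, 10, 11, 16, 13, 14, 15, 12]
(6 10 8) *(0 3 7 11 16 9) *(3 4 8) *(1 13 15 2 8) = (0 4 1 13 15 2 8 6 10 3 7 11 16 9) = [4, 13, 8, 7, 1, 5, 10, 11, 6, 0, 3, 16, 12, 15, 14, 2, 9]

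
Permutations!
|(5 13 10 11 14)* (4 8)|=|(4 8)(5 13 10 11 14)|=10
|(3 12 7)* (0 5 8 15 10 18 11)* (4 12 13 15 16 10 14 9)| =|(0 5 8 16 10 18 11)(3 13 15 14 9 4 12 7)| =56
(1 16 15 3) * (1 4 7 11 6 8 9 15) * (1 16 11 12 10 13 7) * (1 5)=(16)(1 11 6 8 9 15 3 4 5)(7 12 10 13)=[0, 11, 2, 4, 5, 1, 8, 12, 9, 15, 13, 6, 10, 7, 14, 3, 16]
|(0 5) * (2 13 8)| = 6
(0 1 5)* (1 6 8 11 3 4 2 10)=(0 6 8 11 3 4 2 10 1 5)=[6, 5, 10, 4, 2, 0, 8, 7, 11, 9, 1, 3]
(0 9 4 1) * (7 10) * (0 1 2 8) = (0 9 4 2 8)(7 10) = [9, 1, 8, 3, 2, 5, 6, 10, 0, 4, 7]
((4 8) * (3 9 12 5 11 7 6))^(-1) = (3 6 7 11 5 12 9)(4 8)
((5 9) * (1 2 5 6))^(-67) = (1 9 2 6 5) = ((1 2 5 9 6))^(-67)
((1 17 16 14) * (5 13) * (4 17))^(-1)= (1 14 16 17 4)(5 13)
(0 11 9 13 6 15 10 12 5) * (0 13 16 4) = (0 11 9 16 4)(5 13 6 15 10 12) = [11, 1, 2, 3, 0, 13, 15, 7, 8, 16, 12, 9, 5, 6, 14, 10, 4]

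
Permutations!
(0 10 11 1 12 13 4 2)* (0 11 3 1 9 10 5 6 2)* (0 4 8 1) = [5, 12, 11, 0, 4, 6, 2, 7, 1, 10, 3, 9, 13, 8] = (0 5 6 2 11 9 10 3)(1 12 13 8)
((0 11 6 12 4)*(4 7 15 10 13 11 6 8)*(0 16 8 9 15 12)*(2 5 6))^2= (0 5)(2 6)(4 8 16)(9 10 11 15 13)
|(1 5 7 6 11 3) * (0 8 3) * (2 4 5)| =|(0 8 3 1 2 4 5 7 6 11)| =10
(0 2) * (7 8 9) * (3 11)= (0 2)(3 11)(7 8 9)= [2, 1, 0, 11, 4, 5, 6, 8, 9, 7, 10, 3]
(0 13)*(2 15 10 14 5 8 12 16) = [13, 1, 15, 3, 4, 8, 6, 7, 12, 9, 14, 11, 16, 0, 5, 10, 2] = (0 13)(2 15 10 14 5 8 12 16)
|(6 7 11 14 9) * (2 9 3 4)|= |(2 9 6 7 11 14 3 4)|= 8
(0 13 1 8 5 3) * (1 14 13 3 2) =(0 3)(1 8 5 2)(13 14) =[3, 8, 1, 0, 4, 2, 6, 7, 5, 9, 10, 11, 12, 14, 13]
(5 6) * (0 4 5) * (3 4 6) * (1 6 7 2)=(0 7 2 1 6)(3 4 5)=[7, 6, 1, 4, 5, 3, 0, 2]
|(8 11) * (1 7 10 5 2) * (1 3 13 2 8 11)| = 15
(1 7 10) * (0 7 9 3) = (0 7 10 1 9 3) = [7, 9, 2, 0, 4, 5, 6, 10, 8, 3, 1]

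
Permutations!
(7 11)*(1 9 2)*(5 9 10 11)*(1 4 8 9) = [0, 10, 4, 3, 8, 1, 6, 5, 9, 2, 11, 7] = (1 10 11 7 5)(2 4 8 9)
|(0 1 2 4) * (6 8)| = 4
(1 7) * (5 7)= [0, 5, 2, 3, 4, 7, 6, 1]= (1 5 7)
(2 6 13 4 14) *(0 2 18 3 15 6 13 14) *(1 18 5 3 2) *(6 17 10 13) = (0 1 18 2 6 14 5 3 15 17 10 13 4) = [1, 18, 6, 15, 0, 3, 14, 7, 8, 9, 13, 11, 12, 4, 5, 17, 16, 10, 2]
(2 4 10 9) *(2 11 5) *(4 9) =(2 9 11 5)(4 10) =[0, 1, 9, 3, 10, 2, 6, 7, 8, 11, 4, 5]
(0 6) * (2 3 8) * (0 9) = (0 6 9)(2 3 8) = [6, 1, 3, 8, 4, 5, 9, 7, 2, 0]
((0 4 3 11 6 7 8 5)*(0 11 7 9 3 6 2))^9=((0 4 6 9 3 7 8 5 11 2))^9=(0 2 11 5 8 7 3 9 6 4)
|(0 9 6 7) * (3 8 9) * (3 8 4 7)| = 7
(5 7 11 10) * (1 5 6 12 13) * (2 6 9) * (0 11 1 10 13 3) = (0 11 13 10 9 2 6 12 3)(1 5 7) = [11, 5, 6, 0, 4, 7, 12, 1, 8, 2, 9, 13, 3, 10]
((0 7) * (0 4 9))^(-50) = (0 4)(7 9)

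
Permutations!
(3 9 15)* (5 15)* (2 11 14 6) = (2 11 14 6)(3 9 5 15) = [0, 1, 11, 9, 4, 15, 2, 7, 8, 5, 10, 14, 12, 13, 6, 3]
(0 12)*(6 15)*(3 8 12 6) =(0 6 15 3 8 12) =[6, 1, 2, 8, 4, 5, 15, 7, 12, 9, 10, 11, 0, 13, 14, 3]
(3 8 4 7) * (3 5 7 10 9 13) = (3 8 4 10 9 13)(5 7) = [0, 1, 2, 8, 10, 7, 6, 5, 4, 13, 9, 11, 12, 3]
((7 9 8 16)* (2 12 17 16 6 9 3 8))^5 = (2 3 12 8 17 6 16 9 7)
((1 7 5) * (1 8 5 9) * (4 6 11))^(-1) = ((1 7 9)(4 6 11)(5 8))^(-1) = (1 9 7)(4 11 6)(5 8)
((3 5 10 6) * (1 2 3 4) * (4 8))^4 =((1 2 3 5 10 6 8 4))^4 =(1 10)(2 6)(3 8)(4 5)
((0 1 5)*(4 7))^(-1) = ((0 1 5)(4 7))^(-1) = (0 5 1)(4 7)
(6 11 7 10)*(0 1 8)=(0 1 8)(6 11 7 10)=[1, 8, 2, 3, 4, 5, 11, 10, 0, 9, 6, 7]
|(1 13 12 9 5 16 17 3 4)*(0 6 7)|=|(0 6 7)(1 13 12 9 5 16 17 3 4)|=9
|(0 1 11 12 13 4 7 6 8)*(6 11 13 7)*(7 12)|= |(0 1 13 4 6 8)(7 11)|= 6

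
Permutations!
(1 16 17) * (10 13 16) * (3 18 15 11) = (1 10 13 16 17)(3 18 15 11) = [0, 10, 2, 18, 4, 5, 6, 7, 8, 9, 13, 3, 12, 16, 14, 11, 17, 1, 15]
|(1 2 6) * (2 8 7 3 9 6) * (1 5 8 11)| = 6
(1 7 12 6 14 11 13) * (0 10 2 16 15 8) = (0 10 2 16 15 8)(1 7 12 6 14 11 13) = [10, 7, 16, 3, 4, 5, 14, 12, 0, 9, 2, 13, 6, 1, 11, 8, 15]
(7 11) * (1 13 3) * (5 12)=(1 13 3)(5 12)(7 11)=[0, 13, 2, 1, 4, 12, 6, 11, 8, 9, 10, 7, 5, 3]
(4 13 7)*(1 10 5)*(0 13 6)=(0 13 7 4 6)(1 10 5)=[13, 10, 2, 3, 6, 1, 0, 4, 8, 9, 5, 11, 12, 7]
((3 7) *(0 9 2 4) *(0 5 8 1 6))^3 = ((0 9 2 4 5 8 1 6)(3 7))^3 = (0 4 1 9 5 6 2 8)(3 7)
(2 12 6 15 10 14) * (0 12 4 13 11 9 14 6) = (0 12)(2 4 13 11 9 14)(6 15 10) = [12, 1, 4, 3, 13, 5, 15, 7, 8, 14, 6, 9, 0, 11, 2, 10]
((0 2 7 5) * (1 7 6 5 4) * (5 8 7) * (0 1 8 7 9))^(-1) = (0 9 8 4 7 6 2)(1 5)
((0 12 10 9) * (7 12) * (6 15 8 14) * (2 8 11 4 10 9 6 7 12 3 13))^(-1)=((0 12 9)(2 8 14 7 3 13)(4 10 6 15 11))^(-1)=(0 9 12)(2 13 3 7 14 8)(4 11 15 6 10)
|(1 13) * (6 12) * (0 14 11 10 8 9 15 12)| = 18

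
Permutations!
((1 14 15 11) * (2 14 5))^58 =(1 15 2)(5 11 14)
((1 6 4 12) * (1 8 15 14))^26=(1 15 12 6 14 8 4)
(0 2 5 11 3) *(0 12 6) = (0 2 5 11 3 12 6) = [2, 1, 5, 12, 4, 11, 0, 7, 8, 9, 10, 3, 6]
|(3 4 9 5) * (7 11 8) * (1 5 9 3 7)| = 10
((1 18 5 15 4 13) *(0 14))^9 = (0 14)(1 15)(4 18)(5 13)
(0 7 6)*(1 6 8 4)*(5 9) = [7, 6, 2, 3, 1, 9, 0, 8, 4, 5] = (0 7 8 4 1 6)(5 9)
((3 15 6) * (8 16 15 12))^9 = (3 16)(6 8)(12 15)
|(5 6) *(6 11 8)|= 4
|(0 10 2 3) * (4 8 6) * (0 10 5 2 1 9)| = |(0 5 2 3 10 1 9)(4 8 6)| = 21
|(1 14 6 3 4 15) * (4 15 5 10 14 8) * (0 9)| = 18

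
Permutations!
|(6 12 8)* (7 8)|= 4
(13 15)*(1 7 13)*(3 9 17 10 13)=[0, 7, 2, 9, 4, 5, 6, 3, 8, 17, 13, 11, 12, 15, 14, 1, 16, 10]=(1 7 3 9 17 10 13 15)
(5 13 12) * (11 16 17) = (5 13 12)(11 16 17) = [0, 1, 2, 3, 4, 13, 6, 7, 8, 9, 10, 16, 5, 12, 14, 15, 17, 11]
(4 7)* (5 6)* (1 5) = (1 5 6)(4 7) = [0, 5, 2, 3, 7, 6, 1, 4]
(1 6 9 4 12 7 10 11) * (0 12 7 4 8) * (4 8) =(0 12 8)(1 6 9 4 7 10 11) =[12, 6, 2, 3, 7, 5, 9, 10, 0, 4, 11, 1, 8]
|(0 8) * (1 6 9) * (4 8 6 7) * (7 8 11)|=|(0 6 9 1 8)(4 11 7)|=15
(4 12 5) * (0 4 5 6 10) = [4, 1, 2, 3, 12, 5, 10, 7, 8, 9, 0, 11, 6] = (0 4 12 6 10)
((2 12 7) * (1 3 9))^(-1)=((1 3 9)(2 12 7))^(-1)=(1 9 3)(2 7 12)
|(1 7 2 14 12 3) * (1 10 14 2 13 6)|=|(1 7 13 6)(3 10 14 12)|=4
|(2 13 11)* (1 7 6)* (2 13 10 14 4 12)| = |(1 7 6)(2 10 14 4 12)(11 13)| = 30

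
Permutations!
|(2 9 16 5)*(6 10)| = 4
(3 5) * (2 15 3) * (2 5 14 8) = (2 15 3 14 8) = [0, 1, 15, 14, 4, 5, 6, 7, 2, 9, 10, 11, 12, 13, 8, 3]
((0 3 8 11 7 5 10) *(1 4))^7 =((0 3 8 11 7 5 10)(1 4))^7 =(11)(1 4)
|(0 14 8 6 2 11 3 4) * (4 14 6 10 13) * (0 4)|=|(0 6 2 11 3 14 8 10 13)|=9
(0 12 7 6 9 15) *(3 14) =(0 12 7 6 9 15)(3 14) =[12, 1, 2, 14, 4, 5, 9, 6, 8, 15, 10, 11, 7, 13, 3, 0]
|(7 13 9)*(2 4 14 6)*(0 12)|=12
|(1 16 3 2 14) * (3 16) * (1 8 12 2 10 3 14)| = 10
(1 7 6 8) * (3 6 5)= (1 7 5 3 6 8)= [0, 7, 2, 6, 4, 3, 8, 5, 1]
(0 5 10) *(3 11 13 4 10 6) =(0 5 6 3 11 13 4 10) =[5, 1, 2, 11, 10, 6, 3, 7, 8, 9, 0, 13, 12, 4]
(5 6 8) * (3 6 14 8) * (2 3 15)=(2 3 6 15)(5 14 8)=[0, 1, 3, 6, 4, 14, 15, 7, 5, 9, 10, 11, 12, 13, 8, 2]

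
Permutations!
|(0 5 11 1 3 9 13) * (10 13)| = |(0 5 11 1 3 9 10 13)| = 8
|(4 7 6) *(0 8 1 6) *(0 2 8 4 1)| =10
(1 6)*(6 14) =(1 14 6) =[0, 14, 2, 3, 4, 5, 1, 7, 8, 9, 10, 11, 12, 13, 6]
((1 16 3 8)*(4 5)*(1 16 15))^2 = (3 16 8)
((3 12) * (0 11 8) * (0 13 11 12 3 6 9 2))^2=((0 12 6 9 2)(8 13 11))^2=(0 6 2 12 9)(8 11 13)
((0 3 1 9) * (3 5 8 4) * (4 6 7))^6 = (0 3 6)(1 7 5)(4 8 9)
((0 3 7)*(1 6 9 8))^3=(1 8 9 6)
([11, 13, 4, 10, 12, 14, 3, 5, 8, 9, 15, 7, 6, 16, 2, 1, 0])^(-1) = [16, 15, 14, 6, 2, 7, 12, 11, 8, 9, 3, 0, 4, 1, 5, 10, 13]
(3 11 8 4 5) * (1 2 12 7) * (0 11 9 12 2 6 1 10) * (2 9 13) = (0 11 8 4 5 3 13 2 9 12 7 10)(1 6) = [11, 6, 9, 13, 5, 3, 1, 10, 4, 12, 0, 8, 7, 2]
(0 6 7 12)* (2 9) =(0 6 7 12)(2 9) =[6, 1, 9, 3, 4, 5, 7, 12, 8, 2, 10, 11, 0]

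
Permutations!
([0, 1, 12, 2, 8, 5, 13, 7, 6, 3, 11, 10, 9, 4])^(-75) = (2 12 9 3)(4 8 6 13)(10 11)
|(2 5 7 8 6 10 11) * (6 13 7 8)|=|(2 5 8 13 7 6 10 11)|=8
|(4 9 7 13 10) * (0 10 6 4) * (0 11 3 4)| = 9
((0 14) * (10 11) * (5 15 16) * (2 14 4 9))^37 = ((0 4 9 2 14)(5 15 16)(10 11))^37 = (0 9 14 4 2)(5 15 16)(10 11)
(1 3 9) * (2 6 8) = (1 3 9)(2 6 8) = [0, 3, 6, 9, 4, 5, 8, 7, 2, 1]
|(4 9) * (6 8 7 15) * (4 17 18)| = |(4 9 17 18)(6 8 7 15)| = 4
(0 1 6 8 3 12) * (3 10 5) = [1, 6, 2, 12, 4, 3, 8, 7, 10, 9, 5, 11, 0] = (0 1 6 8 10 5 3 12)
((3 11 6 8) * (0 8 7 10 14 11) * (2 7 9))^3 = ((0 8 3)(2 7 10 14 11 6 9))^3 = (2 14 9 10 6 7 11)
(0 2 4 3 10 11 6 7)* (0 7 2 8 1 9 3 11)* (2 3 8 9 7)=(0 9 8 1 7 2 4 11 6 3 10)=[9, 7, 4, 10, 11, 5, 3, 2, 1, 8, 0, 6]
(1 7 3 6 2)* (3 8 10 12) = (1 7 8 10 12 3 6 2) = [0, 7, 1, 6, 4, 5, 2, 8, 10, 9, 12, 11, 3]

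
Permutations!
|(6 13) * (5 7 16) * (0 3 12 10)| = |(0 3 12 10)(5 7 16)(6 13)| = 12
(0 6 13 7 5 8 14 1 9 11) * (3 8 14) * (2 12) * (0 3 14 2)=(0 6 13 7 5 2 12)(1 9 11 3 8 14)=[6, 9, 12, 8, 4, 2, 13, 5, 14, 11, 10, 3, 0, 7, 1]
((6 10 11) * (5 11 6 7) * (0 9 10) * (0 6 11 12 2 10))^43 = (0 9)(2 10 11 7 5 12)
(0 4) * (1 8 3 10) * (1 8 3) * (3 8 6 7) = (0 4)(1 8)(3 10 6 7) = [4, 8, 2, 10, 0, 5, 7, 3, 1, 9, 6]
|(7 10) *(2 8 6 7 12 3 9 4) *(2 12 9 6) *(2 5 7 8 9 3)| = 12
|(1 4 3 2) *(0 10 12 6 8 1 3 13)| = |(0 10 12 6 8 1 4 13)(2 3)| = 8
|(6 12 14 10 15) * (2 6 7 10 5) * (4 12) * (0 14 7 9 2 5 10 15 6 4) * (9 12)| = 12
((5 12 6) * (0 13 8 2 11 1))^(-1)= ((0 13 8 2 11 1)(5 12 6))^(-1)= (0 1 11 2 8 13)(5 6 12)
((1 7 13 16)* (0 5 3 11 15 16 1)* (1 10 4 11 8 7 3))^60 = ((0 5 1 3 8 7 13 10 4 11 15 16))^60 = (16)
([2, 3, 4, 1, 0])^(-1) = (0 4 2)(1 3)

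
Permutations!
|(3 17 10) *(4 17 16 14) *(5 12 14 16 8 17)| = |(3 8 17 10)(4 5 12 14)| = 4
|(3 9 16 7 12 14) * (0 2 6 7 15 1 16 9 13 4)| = 9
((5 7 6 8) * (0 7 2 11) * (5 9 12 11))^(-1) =((0 7 6 8 9 12 11)(2 5))^(-1) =(0 11 12 9 8 6 7)(2 5)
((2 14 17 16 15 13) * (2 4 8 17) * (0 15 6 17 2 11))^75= ((0 15 13 4 8 2 14 11)(6 17 16))^75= (17)(0 4 14 15 8 11 13 2)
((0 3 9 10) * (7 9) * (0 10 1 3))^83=(10)(1 9 7 3)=((10)(1 3 7 9))^83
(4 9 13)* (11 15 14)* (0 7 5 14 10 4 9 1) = (0 7 5 14 11 15 10 4 1)(9 13) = [7, 0, 2, 3, 1, 14, 6, 5, 8, 13, 4, 15, 12, 9, 11, 10]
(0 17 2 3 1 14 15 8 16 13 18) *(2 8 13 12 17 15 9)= (0 15 13 18)(1 14 9 2 3)(8 16 12 17)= [15, 14, 3, 1, 4, 5, 6, 7, 16, 2, 10, 11, 17, 18, 9, 13, 12, 8, 0]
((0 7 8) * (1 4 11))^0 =((0 7 8)(1 4 11))^0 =(11)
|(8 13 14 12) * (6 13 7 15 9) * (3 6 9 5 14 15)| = |(3 6 13 15 5 14 12 8 7)| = 9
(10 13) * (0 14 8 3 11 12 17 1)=(0 14 8 3 11 12 17 1)(10 13)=[14, 0, 2, 11, 4, 5, 6, 7, 3, 9, 13, 12, 17, 10, 8, 15, 16, 1]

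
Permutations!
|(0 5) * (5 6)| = 3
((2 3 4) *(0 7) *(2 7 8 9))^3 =(0 2 7 9 4 8 3)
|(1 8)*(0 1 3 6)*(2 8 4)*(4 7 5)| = |(0 1 7 5 4 2 8 3 6)| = 9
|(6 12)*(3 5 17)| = |(3 5 17)(6 12)| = 6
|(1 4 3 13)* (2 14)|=4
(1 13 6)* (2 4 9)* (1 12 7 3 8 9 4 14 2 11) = (1 13 6 12 7 3 8 9 11)(2 14) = [0, 13, 14, 8, 4, 5, 12, 3, 9, 11, 10, 1, 7, 6, 2]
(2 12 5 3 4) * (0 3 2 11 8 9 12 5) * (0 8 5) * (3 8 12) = [8, 1, 0, 4, 11, 2, 6, 7, 9, 3, 10, 5, 12] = (12)(0 8 9 3 4 11 5 2)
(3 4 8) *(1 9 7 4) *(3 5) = (1 9 7 4 8 5 3) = [0, 9, 2, 1, 8, 3, 6, 4, 5, 7]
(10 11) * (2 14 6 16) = (2 14 6 16)(10 11) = [0, 1, 14, 3, 4, 5, 16, 7, 8, 9, 11, 10, 12, 13, 6, 15, 2]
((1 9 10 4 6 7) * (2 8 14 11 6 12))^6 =((1 9 10 4 12 2 8 14 11 6 7))^6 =(1 8 9 14 10 11 4 6 12 7 2)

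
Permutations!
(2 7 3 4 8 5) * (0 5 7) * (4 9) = (0 5 2)(3 9 4 8 7) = [5, 1, 0, 9, 8, 2, 6, 3, 7, 4]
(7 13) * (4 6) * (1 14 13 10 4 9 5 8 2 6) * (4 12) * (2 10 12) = (1 14 13 7 12 4)(2 6 9 5 8 10) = [0, 14, 6, 3, 1, 8, 9, 12, 10, 5, 2, 11, 4, 7, 13]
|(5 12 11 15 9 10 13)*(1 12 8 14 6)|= 11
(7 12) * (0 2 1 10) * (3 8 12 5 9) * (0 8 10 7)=(0 2 1 7 5 9 3 10 8 12)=[2, 7, 1, 10, 4, 9, 6, 5, 12, 3, 8, 11, 0]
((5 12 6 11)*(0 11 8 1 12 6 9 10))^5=(0 1 11 12 5 9 6 10 8)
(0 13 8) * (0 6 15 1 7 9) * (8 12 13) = (0 8 6 15 1 7 9)(12 13) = [8, 7, 2, 3, 4, 5, 15, 9, 6, 0, 10, 11, 13, 12, 14, 1]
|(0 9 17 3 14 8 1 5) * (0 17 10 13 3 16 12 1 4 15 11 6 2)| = 60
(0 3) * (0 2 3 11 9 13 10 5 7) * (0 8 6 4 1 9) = (0 11)(1 9 13 10 5 7 8 6 4)(2 3) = [11, 9, 3, 2, 1, 7, 4, 8, 6, 13, 5, 0, 12, 10]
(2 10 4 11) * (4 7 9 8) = (2 10 7 9 8 4 11) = [0, 1, 10, 3, 11, 5, 6, 9, 4, 8, 7, 2]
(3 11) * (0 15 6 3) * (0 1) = [15, 0, 2, 11, 4, 5, 3, 7, 8, 9, 10, 1, 12, 13, 14, 6] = (0 15 6 3 11 1)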